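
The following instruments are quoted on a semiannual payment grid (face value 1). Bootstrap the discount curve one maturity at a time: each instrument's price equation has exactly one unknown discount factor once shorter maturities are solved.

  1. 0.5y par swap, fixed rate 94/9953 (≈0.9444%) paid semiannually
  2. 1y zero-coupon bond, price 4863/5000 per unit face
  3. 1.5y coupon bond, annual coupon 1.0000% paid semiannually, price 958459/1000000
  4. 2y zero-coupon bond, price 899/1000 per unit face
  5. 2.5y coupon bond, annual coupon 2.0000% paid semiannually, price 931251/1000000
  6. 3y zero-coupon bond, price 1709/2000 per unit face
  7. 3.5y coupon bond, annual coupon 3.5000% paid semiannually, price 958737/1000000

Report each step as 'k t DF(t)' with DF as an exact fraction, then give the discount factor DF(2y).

1 1/2 9953/10000
2 1 4863/5000
3 3/2 9439/10000
4 2 899/1000
5 5/2 8843/10000
6 3 1709/2000
7 7/2 2117/2500
DF(2y) = 899/1000 ≈ 0.899000

step 1 [0.5y] swap r/2=47/9953: DF=(1 − 47/9953·(0))/(1+47/9953) = 9953/10000 ≈ 0.995300
step 2 [1y] zero: DF = P = 4863/5000 ≈ 0.972600
step 3 [1.5y] bond c/2=1/200: DF=(958459/1000000 − 1/200·(0.995300+0.972600))/(1+1/200) = 9439/10000 ≈ 0.943900
step 4 [2y] zero: DF = P = 899/1000 ≈ 0.899000
step 5 [2.5y] bond c/2=1/100: DF=(931251/1000000 − 1/100·(0.995300+0.972600+0.943900+0.899000))/(1+1/100) = 8843/10000 ≈ 0.884300
step 6 [3y] zero: DF = P = 1709/2000 ≈ 0.854500
step 7 [3.5y] bond c/2=7/400: DF=(958737/1000000 − 7/400·(0.995300+0.972600+0.943900+0.899000+0.884300+0.854500))/(1+7/400) = 2117/2500 ≈ 0.846800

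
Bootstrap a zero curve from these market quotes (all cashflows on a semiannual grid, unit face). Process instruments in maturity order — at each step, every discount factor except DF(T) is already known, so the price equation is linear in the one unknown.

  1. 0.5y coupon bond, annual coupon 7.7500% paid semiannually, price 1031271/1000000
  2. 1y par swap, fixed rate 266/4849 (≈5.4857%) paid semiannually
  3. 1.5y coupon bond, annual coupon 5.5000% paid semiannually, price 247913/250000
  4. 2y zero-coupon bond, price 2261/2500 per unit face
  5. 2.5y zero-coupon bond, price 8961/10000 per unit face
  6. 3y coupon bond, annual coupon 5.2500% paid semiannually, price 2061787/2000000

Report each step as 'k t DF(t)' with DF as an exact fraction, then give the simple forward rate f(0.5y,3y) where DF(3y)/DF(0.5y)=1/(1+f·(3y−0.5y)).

1 1/2 1241/1250
2 1 2367/2500
3 3/2 2283/2500
4 2 2261/2500
5 5/2 8961/10000
6 3 1771/2000
f(0.5y,3y) = ((1241/1250)/(1771/2000) − 1)/(5/2) = 2146/44275 ≈ 4.8470%

step 1 [0.5y] bond c/2=31/800: DF=(1031271/1000000 − 31/800·(0))/(1+31/800) = 1241/1250 ≈ 0.992800
step 2 [1y] swap r/2=133/4849: DF=(1 − 133/4849·(0.992800))/(1+133/4849) = 2367/2500 ≈ 0.946800
step 3 [1.5y] bond c/2=11/400: DF=(247913/250000 − 11/400·(0.992800+0.946800))/(1+11/400) = 2283/2500 ≈ 0.913200
step 4 [2y] zero: DF = P = 2261/2500 ≈ 0.904400
step 5 [2.5y] zero: DF = P = 8961/10000 ≈ 0.896100
step 6 [3y] bond c/2=21/800: DF=(2061787/2000000 − 21/800·(0.992800+0.946800+0.913200+0.904400+0.896100))/(1+21/800) = 1771/2000 ≈ 0.885500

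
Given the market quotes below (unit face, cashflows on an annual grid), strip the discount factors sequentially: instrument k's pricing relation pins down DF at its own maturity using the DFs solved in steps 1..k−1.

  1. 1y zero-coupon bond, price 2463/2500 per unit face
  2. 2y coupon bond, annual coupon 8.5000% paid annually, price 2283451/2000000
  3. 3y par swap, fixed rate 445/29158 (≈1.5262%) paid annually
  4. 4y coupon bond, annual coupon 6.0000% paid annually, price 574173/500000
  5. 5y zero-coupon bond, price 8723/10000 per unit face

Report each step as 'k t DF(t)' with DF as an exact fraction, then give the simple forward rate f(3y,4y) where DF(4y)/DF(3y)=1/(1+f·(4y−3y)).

step 1 [1y] zero: DF = P = 2463/2500 ≈ 0.985200
step 2 [2y] bond c/1=17/200: DF=(2283451/2000000 − 17/200·(0.985200))/(1+17/200) = 9751/10000 ≈ 0.975100
step 3 [3y] swap r/1=445/29158: DF=(1 − 445/29158·(0.985200+0.975100))/(1+445/29158) = 1911/2000 ≈ 0.955500
step 4 [4y] bond c/1=3/50: DF=(574173/500000 − 3/50·(0.985200+0.975100+0.955500))/(1+3/50) = 9183/10000 ≈ 0.918300
step 5 [5y] zero: DF = P = 8723/10000 ≈ 0.872300

1 1 2463/2500
2 2 9751/10000
3 3 1911/2000
4 4 9183/10000
5 5 8723/10000
f(3y,4y) = ((1911/2000)/(9183/10000) − 1)/(1) = 124/3061 ≈ 4.0510%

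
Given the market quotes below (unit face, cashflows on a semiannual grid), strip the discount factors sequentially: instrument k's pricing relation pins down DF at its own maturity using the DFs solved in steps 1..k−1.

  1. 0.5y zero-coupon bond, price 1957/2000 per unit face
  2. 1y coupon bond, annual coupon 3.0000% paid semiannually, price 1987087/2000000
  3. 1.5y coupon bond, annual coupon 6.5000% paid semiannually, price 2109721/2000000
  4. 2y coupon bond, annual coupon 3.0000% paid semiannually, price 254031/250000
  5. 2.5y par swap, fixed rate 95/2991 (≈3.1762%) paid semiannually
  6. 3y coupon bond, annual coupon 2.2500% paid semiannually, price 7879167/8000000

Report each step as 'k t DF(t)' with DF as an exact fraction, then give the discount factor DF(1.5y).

1 1/2 1957/2000
2 1 2411/2500
3 3/2 1921/2000
4 2 4791/5000
5 5/2 231/250
6 3 9207/10000
DF(1.5y) = 1921/2000 ≈ 0.960500

step 1 [0.5y] zero: DF = P = 1957/2000 ≈ 0.978500
step 2 [1y] bond c/2=3/200: DF=(1987087/2000000 − 3/200·(0.978500))/(1+3/200) = 2411/2500 ≈ 0.964400
step 3 [1.5y] bond c/2=13/400: DF=(2109721/2000000 − 13/400·(0.978500+0.964400))/(1+13/400) = 1921/2000 ≈ 0.960500
step 4 [2y] bond c/2=3/200: DF=(254031/250000 − 3/200·(0.978500+0.964400+0.960500))/(1+3/200) = 4791/5000 ≈ 0.958200
step 5 [2.5y] swap r/2=95/5982: DF=(1 − 95/5982·(0.978500+0.964400+0.960500+0.958200))/(1+95/5982) = 231/250 ≈ 0.924000
step 6 [3y] bond c/2=9/800: DF=(7879167/8000000 − 9/800·(0.978500+0.964400+0.960500+0.958200+0.924000))/(1+9/800) = 9207/10000 ≈ 0.920700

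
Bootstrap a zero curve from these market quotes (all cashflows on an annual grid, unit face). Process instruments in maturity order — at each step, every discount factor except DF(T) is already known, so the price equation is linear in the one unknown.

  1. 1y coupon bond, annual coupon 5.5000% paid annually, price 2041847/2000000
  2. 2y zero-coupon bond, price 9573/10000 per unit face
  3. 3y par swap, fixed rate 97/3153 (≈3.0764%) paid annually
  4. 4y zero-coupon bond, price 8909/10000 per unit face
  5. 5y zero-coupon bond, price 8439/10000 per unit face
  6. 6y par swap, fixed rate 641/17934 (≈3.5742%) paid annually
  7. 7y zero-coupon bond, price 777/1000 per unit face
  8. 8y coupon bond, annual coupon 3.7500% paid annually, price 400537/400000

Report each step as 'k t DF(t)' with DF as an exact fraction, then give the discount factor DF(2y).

1 1 9677/10000
2 2 9573/10000
3 3 9127/10000
4 4 8909/10000
5 5 8439/10000
6 6 8077/10000
7 7 777/1000
8 8 3713/5000
DF(2y) = 9573/10000 ≈ 0.957300

step 1 [1y] bond c/1=11/200: DF=(2041847/2000000 − 11/200·(0))/(1+11/200) = 9677/10000 ≈ 0.967700
step 2 [2y] zero: DF = P = 9573/10000 ≈ 0.957300
step 3 [3y] swap r/1=97/3153: DF=(1 − 97/3153·(0.967700+0.957300))/(1+97/3153) = 9127/10000 ≈ 0.912700
step 4 [4y] zero: DF = P = 8909/10000 ≈ 0.890900
step 5 [5y] zero: DF = P = 8439/10000 ≈ 0.843900
step 6 [6y] swap r/1=641/17934: DF=(1 − 641/17934·(0.967700+0.957300+0.912700+0.890900+0.843900))/(1+641/17934) = 8077/10000 ≈ 0.807700
step 7 [7y] zero: DF = P = 777/1000 ≈ 0.777000
step 8 [8y] bond c/1=3/80: DF=(400537/400000 − 3/80·(0.967700+0.957300+0.912700+0.890900+0.843900+0.807700+0.777000))/(1+3/80) = 3713/5000 ≈ 0.742600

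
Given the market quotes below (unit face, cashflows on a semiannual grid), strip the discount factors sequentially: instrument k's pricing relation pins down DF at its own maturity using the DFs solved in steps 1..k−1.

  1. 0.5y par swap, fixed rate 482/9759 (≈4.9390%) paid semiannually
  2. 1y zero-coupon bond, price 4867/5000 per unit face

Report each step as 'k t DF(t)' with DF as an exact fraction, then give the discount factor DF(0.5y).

step 1 [0.5y] swap r/2=241/9759: DF=(1 − 241/9759·(0))/(1+241/9759) = 9759/10000 ≈ 0.975900
step 2 [1y] zero: DF = P = 4867/5000 ≈ 0.973400

1 1/2 9759/10000
2 1 4867/5000
DF(0.5y) = 9759/10000 ≈ 0.975900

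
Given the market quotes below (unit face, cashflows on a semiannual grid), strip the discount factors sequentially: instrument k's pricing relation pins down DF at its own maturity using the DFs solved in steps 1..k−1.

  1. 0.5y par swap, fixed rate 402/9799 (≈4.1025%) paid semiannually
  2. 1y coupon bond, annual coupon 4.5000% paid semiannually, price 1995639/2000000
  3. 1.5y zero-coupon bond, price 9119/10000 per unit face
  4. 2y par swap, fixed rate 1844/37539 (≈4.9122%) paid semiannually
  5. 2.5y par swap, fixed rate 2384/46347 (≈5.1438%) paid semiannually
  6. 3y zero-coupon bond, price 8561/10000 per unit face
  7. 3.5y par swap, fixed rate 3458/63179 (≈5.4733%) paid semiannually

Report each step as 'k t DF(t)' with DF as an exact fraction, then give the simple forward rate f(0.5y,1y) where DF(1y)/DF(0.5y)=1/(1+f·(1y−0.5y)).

1 1/2 9799/10000
2 1 9543/10000
3 3/2 9119/10000
4 2 4539/5000
5 5/2 1101/1250
6 3 8561/10000
7 7/2 8271/10000
f(0.5y,1y) = ((9799/10000)/(9543/10000) − 1)/(1/2) = 512/9543 ≈ 5.3652%

step 1 [0.5y] swap r/2=201/9799: DF=(1 − 201/9799·(0))/(1+201/9799) = 9799/10000 ≈ 0.979900
step 2 [1y] bond c/2=9/400: DF=(1995639/2000000 − 9/400·(0.979900))/(1+9/400) = 9543/10000 ≈ 0.954300
step 3 [1.5y] zero: DF = P = 9119/10000 ≈ 0.911900
step 4 [2y] swap r/2=922/37539: DF=(1 − 922/37539·(0.979900+0.954300+0.911900))/(1+922/37539) = 4539/5000 ≈ 0.907800
step 5 [2.5y] swap r/2=1192/46347: DF=(1 − 1192/46347·(0.979900+0.954300+0.911900+0.907800))/(1+1192/46347) = 1101/1250 ≈ 0.880800
step 6 [3y] zero: DF = P = 8561/10000 ≈ 0.856100
step 7 [3.5y] swap r/2=1729/63179: DF=(1 − 1729/63179·(0.979900+0.954300+0.911900+0.907800+0.880800+0.856100))/(1+1729/63179) = 8271/10000 ≈ 0.827100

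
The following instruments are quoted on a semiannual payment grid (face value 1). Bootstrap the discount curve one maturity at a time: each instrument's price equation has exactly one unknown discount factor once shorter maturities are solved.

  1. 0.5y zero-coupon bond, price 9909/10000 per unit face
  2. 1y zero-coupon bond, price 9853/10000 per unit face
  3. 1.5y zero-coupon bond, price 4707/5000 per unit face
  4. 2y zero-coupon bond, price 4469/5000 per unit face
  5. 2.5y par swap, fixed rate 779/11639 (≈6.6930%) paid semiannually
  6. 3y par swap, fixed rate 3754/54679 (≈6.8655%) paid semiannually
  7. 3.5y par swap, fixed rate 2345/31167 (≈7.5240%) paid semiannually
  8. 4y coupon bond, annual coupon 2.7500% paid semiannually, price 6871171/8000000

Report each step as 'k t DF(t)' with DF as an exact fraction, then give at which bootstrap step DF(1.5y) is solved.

1 1/2 9909/10000
2 1 9853/10000
3 3/2 4707/5000
4 2 4469/5000
5 5/2 4221/5000
6 3 8123/10000
7 7/2 1531/2000
8 4 7627/10000
DF(1.5y) is solved at step 3

step 1 [0.5y] zero: DF = P = 9909/10000 ≈ 0.990900
step 2 [1y] zero: DF = P = 9853/10000 ≈ 0.985300
step 3 [1.5y] zero: DF = P = 4707/5000 ≈ 0.941400
step 4 [2y] zero: DF = P = 4469/5000 ≈ 0.893800
step 5 [2.5y] swap r/2=779/23278: DF=(1 − 779/23278·(0.990900+0.985300+0.941400+0.893800))/(1+779/23278) = 4221/5000 ≈ 0.844200
step 6 [3y] swap r/2=1877/54679: DF=(1 − 1877/54679·(0.990900+0.985300+0.941400+0.893800+0.844200))/(1+1877/54679) = 8123/10000 ≈ 0.812300
step 7 [3.5y] swap r/2=2345/62334: DF=(1 − 2345/62334·(0.990900+0.985300+0.941400+0.893800+0.844200+0.812300))/(1+2345/62334) = 1531/2000 ≈ 0.765500
step 8 [4y] bond c/2=11/800: DF=(6871171/8000000 − 11/800·(0.990900+0.985300+0.941400+0.893800+0.844200+0.812300+0.765500))/(1+11/800) = 7627/10000 ≈ 0.762700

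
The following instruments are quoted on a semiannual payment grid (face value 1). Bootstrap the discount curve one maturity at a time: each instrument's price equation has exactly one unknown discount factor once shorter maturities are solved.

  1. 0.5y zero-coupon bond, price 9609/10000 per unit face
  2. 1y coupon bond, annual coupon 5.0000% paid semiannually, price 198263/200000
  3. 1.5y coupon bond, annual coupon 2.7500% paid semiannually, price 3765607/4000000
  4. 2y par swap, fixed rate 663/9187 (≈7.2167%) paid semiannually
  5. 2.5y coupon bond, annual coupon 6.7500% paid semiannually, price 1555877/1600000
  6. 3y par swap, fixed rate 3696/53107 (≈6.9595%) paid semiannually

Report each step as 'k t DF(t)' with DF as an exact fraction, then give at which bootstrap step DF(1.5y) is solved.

step 1 [0.5y] zero: DF = P = 9609/10000 ≈ 0.960900
step 2 [1y] bond c/2=1/40: DF=(198263/200000 − 1/40·(0.960900))/(1+1/40) = 9437/10000 ≈ 0.943700
step 3 [1.5y] bond c/2=11/800: DF=(3765607/4000000 − 11/800·(0.960900+0.943700))/(1+11/800) = 2257/2500 ≈ 0.902800
step 4 [2y] swap r/2=663/18374: DF=(1 − 663/18374·(0.960900+0.943700+0.902800))/(1+663/18374) = 4337/5000 ≈ 0.867400
step 5 [2.5y] bond c/2=27/800: DF=(1555877/1600000 − 27/800·(0.960900+0.943700+0.902800+0.867400))/(1+27/800) = 8207/10000 ≈ 0.820700
step 6 [3y] swap r/2=1848/53107: DF=(1 − 1848/53107·(0.960900+0.943700+0.902800+0.867400+0.820700))/(1+1848/53107) = 1019/1250 ≈ 0.815200

1 1/2 9609/10000
2 1 9437/10000
3 3/2 2257/2500
4 2 4337/5000
5 5/2 8207/10000
6 3 1019/1250
DF(1.5y) is solved at step 3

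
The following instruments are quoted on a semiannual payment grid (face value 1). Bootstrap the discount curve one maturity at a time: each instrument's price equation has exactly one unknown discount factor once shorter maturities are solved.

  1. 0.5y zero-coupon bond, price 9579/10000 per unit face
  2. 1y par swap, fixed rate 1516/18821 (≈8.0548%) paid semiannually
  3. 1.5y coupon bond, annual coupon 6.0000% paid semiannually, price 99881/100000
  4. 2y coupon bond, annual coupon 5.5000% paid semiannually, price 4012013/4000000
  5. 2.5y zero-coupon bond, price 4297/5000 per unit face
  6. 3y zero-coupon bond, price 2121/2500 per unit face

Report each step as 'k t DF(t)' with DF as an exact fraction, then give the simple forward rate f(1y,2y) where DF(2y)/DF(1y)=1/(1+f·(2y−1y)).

1 1/2 9579/10000
2 1 4621/5000
3 3/2 9149/10000
4 2 9013/10000
5 5/2 4297/5000
6 3 2121/2500
f(1y,2y) = ((4621/5000)/(9013/10000) − 1)/(1) = 229/9013 ≈ 2.5408%

step 1 [0.5y] zero: DF = P = 9579/10000 ≈ 0.957900
step 2 [1y] swap r/2=758/18821: DF=(1 − 758/18821·(0.957900))/(1+758/18821) = 4621/5000 ≈ 0.924200
step 3 [1.5y] bond c/2=3/100: DF=(99881/100000 − 3/100·(0.957900+0.924200))/(1+3/100) = 9149/10000 ≈ 0.914900
step 4 [2y] bond c/2=11/400: DF=(4012013/4000000 − 11/400·(0.957900+0.924200+0.914900))/(1+11/400) = 9013/10000 ≈ 0.901300
step 5 [2.5y] zero: DF = P = 4297/5000 ≈ 0.859400
step 6 [3y] zero: DF = P = 2121/2500 ≈ 0.848400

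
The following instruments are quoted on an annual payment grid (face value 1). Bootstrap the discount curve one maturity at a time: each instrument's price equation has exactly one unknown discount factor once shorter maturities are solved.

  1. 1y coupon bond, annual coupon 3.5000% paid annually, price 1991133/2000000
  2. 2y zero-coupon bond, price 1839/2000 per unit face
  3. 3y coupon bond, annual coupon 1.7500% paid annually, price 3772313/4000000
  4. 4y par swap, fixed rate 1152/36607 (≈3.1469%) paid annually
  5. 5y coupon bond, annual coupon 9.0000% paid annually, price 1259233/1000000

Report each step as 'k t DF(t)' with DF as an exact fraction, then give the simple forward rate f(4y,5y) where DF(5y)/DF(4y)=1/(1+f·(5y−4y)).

1 1 9619/10000
2 2 1839/2000
3 3 1789/2000
4 4 553/625
5 5 853/1000
f(4y,5y) = ((553/625)/(853/1000) − 1)/(1) = 159/4265 ≈ 3.7280%

step 1 [1y] bond c/1=7/200: DF=(1991133/2000000 − 7/200·(0))/(1+7/200) = 9619/10000 ≈ 0.961900
step 2 [2y] zero: DF = P = 1839/2000 ≈ 0.919500
step 3 [3y] bond c/1=7/400: DF=(3772313/4000000 − 7/400·(0.961900+0.919500))/(1+7/400) = 1789/2000 ≈ 0.894500
step 4 [4y] swap r/1=1152/36607: DF=(1 − 1152/36607·(0.961900+0.919500+0.894500))/(1+1152/36607) = 553/625 ≈ 0.884800
step 5 [5y] bond c/1=9/100: DF=(1259233/1000000 − 9/100·(0.961900+0.919500+0.894500+0.884800))/(1+9/100) = 853/1000 ≈ 0.853000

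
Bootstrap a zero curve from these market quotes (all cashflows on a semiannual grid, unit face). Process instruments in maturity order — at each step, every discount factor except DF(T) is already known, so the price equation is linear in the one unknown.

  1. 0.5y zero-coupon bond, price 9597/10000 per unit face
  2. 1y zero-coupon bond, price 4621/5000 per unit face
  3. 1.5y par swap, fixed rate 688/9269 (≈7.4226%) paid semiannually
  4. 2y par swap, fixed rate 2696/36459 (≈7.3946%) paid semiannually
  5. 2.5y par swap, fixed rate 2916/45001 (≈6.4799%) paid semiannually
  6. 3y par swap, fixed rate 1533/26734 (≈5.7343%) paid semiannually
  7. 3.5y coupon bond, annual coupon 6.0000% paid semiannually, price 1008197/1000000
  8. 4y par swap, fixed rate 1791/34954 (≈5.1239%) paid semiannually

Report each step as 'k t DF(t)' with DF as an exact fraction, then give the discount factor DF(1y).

1 1/2 9597/10000
2 1 4621/5000
3 3/2 1121/1250
4 2 2163/2500
5 5/2 4271/5000
6 3 8467/10000
7 7/2 8231/10000
8 4 8209/10000
DF(1y) = 4621/5000 ≈ 0.924200

step 1 [0.5y] zero: DF = P = 9597/10000 ≈ 0.959700
step 2 [1y] zero: DF = P = 4621/5000 ≈ 0.924200
step 3 [1.5y] swap r/2=344/9269: DF=(1 − 344/9269·(0.959700+0.924200))/(1+344/9269) = 1121/1250 ≈ 0.896800
step 4 [2y] swap r/2=1348/36459: DF=(1 − 1348/36459·(0.959700+0.924200+0.896800))/(1+1348/36459) = 2163/2500 ≈ 0.865200
step 5 [2.5y] swap r/2=1458/45001: DF=(1 − 1458/45001·(0.959700+0.924200+0.896800+0.865200))/(1+1458/45001) = 4271/5000 ≈ 0.854200
step 6 [3y] swap r/2=1533/53468: DF=(1 − 1533/53468·(0.959700+0.924200+0.896800+0.865200+0.854200))/(1+1533/53468) = 8467/10000 ≈ 0.846700
step 7 [3.5y] bond c/2=3/100: DF=(1008197/1000000 − 3/100·(0.959700+0.924200+0.896800+0.865200+0.854200+0.846700))/(1+3/100) = 8231/10000 ≈ 0.823100
step 8 [4y] swap r/2=1791/69908: DF=(1 − 1791/69908·(0.959700+0.924200+0.896800+0.865200+0.854200+0.846700+0.823100))/(1+1791/69908) = 8209/10000 ≈ 0.820900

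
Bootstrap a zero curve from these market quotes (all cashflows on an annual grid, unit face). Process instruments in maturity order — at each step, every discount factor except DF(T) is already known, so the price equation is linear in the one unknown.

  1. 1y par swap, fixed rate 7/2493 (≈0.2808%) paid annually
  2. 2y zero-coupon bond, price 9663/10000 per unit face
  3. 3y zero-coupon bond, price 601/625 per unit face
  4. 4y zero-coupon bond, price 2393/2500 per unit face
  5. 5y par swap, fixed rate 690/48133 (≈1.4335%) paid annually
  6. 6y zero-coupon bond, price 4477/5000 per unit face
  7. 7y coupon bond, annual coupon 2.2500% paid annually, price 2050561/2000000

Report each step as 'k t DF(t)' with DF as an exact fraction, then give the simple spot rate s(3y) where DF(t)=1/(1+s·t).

1 1 2493/2500
2 2 9663/10000
3 3 601/625
4 4 2393/2500
5 5 931/1000
6 6 4477/5000
7 7 8771/10000
s(3y) = (1/(601/625) − 1)/(3) = 8/601 ≈ 1.3311%

step 1 [1y] swap r/1=7/2493: DF=(1 − 7/2493·(0))/(1+7/2493) = 2493/2500 ≈ 0.997200
step 2 [2y] zero: DF = P = 9663/10000 ≈ 0.966300
step 3 [3y] zero: DF = P = 601/625 ≈ 0.961600
step 4 [4y] zero: DF = P = 2393/2500 ≈ 0.957200
step 5 [5y] swap r/1=690/48133: DF=(1 − 690/48133·(0.997200+0.966300+0.961600+0.957200))/(1+690/48133) = 931/1000 ≈ 0.931000
step 6 [6y] zero: DF = P = 4477/5000 ≈ 0.895400
step 7 [7y] bond c/1=9/400: DF=(2050561/2000000 − 9/400·(0.997200+0.966300+0.961600+0.957200+0.931000+0.895400))/(1+9/400) = 8771/10000 ≈ 0.877100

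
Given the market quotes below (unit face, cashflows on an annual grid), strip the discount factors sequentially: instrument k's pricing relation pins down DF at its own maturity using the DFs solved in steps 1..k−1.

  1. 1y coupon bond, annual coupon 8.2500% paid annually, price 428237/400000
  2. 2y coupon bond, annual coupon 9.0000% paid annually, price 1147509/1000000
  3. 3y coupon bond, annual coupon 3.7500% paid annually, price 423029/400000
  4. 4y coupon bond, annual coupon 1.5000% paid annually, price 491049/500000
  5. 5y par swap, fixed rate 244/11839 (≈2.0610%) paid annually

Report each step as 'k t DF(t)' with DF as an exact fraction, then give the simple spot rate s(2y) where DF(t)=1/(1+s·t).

step 1 [1y] bond c/1=33/400: DF=(428237/400000 − 33/400·(0))/(1+33/400) = 989/1000 ≈ 0.989000
step 2 [2y] bond c/1=9/100: DF=(1147509/1000000 − 9/100·(0.989000))/(1+9/100) = 9711/10000 ≈ 0.971100
step 3 [3y] bond c/1=3/80: DF=(423029/400000 − 3/80·(0.989000+0.971100))/(1+3/80) = 1897/2000 ≈ 0.948500
step 4 [4y] bond c/1=3/200: DF=(491049/500000 − 3/200·(0.989000+0.971100+0.948500))/(1+3/200) = 4623/5000 ≈ 0.924600
step 5 [5y] swap r/1=244/11839: DF=(1 − 244/11839·(0.989000+0.971100+0.948500+0.924600))/(1+244/11839) = 564/625 ≈ 0.902400

1 1 989/1000
2 2 9711/10000
3 3 1897/2000
4 4 4623/5000
5 5 564/625
s(2y) = (1/(9711/10000) − 1)/(2) = 289/19422 ≈ 1.4880%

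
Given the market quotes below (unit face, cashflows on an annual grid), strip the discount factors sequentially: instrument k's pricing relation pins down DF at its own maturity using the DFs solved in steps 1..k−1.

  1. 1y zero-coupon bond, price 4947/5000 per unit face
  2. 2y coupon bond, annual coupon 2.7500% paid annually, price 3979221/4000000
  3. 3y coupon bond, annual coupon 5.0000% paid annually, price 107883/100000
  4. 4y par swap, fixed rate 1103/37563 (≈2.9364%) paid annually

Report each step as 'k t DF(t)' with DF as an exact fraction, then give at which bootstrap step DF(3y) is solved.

1 1 4947/5000
2 2 9417/10000
3 3 1871/2000
4 4 8897/10000
DF(3y) is solved at step 3

step 1 [1y] zero: DF = P = 4947/5000 ≈ 0.989400
step 2 [2y] bond c/1=11/400: DF=(3979221/4000000 − 11/400·(0.989400))/(1+11/400) = 9417/10000 ≈ 0.941700
step 3 [3y] bond c/1=1/20: DF=(107883/100000 − 1/20·(0.989400+0.941700))/(1+1/20) = 1871/2000 ≈ 0.935500
step 4 [4y] swap r/1=1103/37563: DF=(1 − 1103/37563·(0.989400+0.941700+0.935500))/(1+1103/37563) = 8897/10000 ≈ 0.889700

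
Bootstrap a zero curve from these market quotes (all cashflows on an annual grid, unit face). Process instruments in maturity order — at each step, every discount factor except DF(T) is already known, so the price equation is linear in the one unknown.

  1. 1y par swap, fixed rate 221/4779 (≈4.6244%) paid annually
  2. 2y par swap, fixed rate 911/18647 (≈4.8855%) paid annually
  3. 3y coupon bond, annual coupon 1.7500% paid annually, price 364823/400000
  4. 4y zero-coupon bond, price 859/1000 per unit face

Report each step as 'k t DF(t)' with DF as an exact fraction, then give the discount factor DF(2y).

1 1 4779/5000
2 2 9089/10000
3 3 8643/10000
4 4 859/1000
DF(2y) = 9089/10000 ≈ 0.908900

step 1 [1y] swap r/1=221/4779: DF=(1 − 221/4779·(0))/(1+221/4779) = 4779/5000 ≈ 0.955800
step 2 [2y] swap r/1=911/18647: DF=(1 − 911/18647·(0.955800))/(1+911/18647) = 9089/10000 ≈ 0.908900
step 3 [3y] bond c/1=7/400: DF=(364823/400000 − 7/400·(0.955800+0.908900))/(1+7/400) = 8643/10000 ≈ 0.864300
step 4 [4y] zero: DF = P = 859/1000 ≈ 0.859000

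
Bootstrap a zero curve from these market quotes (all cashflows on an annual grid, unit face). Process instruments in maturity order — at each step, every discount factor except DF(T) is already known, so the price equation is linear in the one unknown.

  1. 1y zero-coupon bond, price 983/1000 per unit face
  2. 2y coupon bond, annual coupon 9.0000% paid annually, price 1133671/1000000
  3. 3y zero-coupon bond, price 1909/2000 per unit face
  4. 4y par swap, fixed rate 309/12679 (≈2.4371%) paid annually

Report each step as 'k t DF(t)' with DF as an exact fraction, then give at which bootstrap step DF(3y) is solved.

step 1 [1y] zero: DF = P = 983/1000 ≈ 0.983000
step 2 [2y] bond c/1=9/100: DF=(1133671/1000000 − 9/100·(0.983000))/(1+9/100) = 9589/10000 ≈ 0.958900
step 3 [3y] zero: DF = P = 1909/2000 ≈ 0.954500
step 4 [4y] swap r/1=309/12679: DF=(1 − 309/12679·(0.983000+0.958900+0.954500))/(1+309/12679) = 9073/10000 ≈ 0.907300

1 1 983/1000
2 2 9589/10000
3 3 1909/2000
4 4 9073/10000
DF(3y) is solved at step 3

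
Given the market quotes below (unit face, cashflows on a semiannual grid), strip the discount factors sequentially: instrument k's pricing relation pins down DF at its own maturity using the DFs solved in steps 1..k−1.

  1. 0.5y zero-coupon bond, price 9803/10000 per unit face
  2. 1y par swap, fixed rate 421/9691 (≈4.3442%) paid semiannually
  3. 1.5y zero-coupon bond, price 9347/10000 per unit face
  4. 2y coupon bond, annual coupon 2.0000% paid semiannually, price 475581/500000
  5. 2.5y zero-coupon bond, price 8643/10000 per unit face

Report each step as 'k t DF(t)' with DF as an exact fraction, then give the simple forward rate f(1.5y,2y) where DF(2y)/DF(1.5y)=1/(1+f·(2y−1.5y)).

step 1 [0.5y] zero: DF = P = 9803/10000 ≈ 0.980300
step 2 [1y] swap r/2=421/19382: DF=(1 − 421/19382·(0.980300))/(1+421/19382) = 9579/10000 ≈ 0.957900
step 3 [1.5y] zero: DF = P = 9347/10000 ≈ 0.934700
step 4 [2y] bond c/2=1/100: DF=(475581/500000 − 1/100·(0.980300+0.957900+0.934700))/(1+1/100) = 9133/10000 ≈ 0.913300
step 5 [2.5y] zero: DF = P = 8643/10000 ≈ 0.864300

1 1/2 9803/10000
2 1 9579/10000
3 3/2 9347/10000
4 2 9133/10000
5 5/2 8643/10000
f(1.5y,2y) = ((9347/10000)/(9133/10000) − 1)/(1/2) = 428/9133 ≈ 4.6863%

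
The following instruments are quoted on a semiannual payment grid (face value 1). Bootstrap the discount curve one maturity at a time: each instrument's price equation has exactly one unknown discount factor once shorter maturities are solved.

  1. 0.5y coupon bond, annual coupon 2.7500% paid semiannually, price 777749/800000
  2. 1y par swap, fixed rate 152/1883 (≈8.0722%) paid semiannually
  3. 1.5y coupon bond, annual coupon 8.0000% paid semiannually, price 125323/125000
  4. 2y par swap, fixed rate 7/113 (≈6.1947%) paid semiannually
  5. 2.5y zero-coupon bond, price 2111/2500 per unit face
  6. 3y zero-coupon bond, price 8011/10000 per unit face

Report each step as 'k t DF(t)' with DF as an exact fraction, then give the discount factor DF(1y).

1 1/2 959/1000
2 1 231/250
3 3/2 2229/2500
4 2 4433/5000
5 5/2 2111/2500
6 3 8011/10000
DF(1y) = 231/250 ≈ 0.924000

step 1 [0.5y] bond c/2=11/800: DF=(777749/800000 − 11/800·(0))/(1+11/800) = 959/1000 ≈ 0.959000
step 2 [1y] swap r/2=76/1883: DF=(1 − 76/1883·(0.959000))/(1+76/1883) = 231/250 ≈ 0.924000
step 3 [1.5y] bond c/2=1/25: DF=(125323/125000 − 1/25·(0.959000+0.924000))/(1+1/25) = 2229/2500 ≈ 0.891600
step 4 [2y] swap r/2=7/226: DF=(1 − 7/226·(0.959000+0.924000+0.891600))/(1+7/226) = 4433/5000 ≈ 0.886600
step 5 [2.5y] zero: DF = P = 2111/2500 ≈ 0.844400
step 6 [3y] zero: DF = P = 8011/10000 ≈ 0.801100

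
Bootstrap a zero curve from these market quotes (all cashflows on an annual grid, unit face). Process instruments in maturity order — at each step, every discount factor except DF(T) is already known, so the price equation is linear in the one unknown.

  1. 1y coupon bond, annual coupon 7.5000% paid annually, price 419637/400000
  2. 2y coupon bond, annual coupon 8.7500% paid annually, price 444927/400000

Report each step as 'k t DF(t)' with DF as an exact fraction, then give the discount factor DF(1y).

1 1 9759/10000
2 2 9443/10000
DF(1y) = 9759/10000 ≈ 0.975900

step 1 [1y] bond c/1=3/40: DF=(419637/400000 − 3/40·(0))/(1+3/40) = 9759/10000 ≈ 0.975900
step 2 [2y] bond c/1=7/80: DF=(444927/400000 − 7/80·(0.975900))/(1+7/80) = 9443/10000 ≈ 0.944300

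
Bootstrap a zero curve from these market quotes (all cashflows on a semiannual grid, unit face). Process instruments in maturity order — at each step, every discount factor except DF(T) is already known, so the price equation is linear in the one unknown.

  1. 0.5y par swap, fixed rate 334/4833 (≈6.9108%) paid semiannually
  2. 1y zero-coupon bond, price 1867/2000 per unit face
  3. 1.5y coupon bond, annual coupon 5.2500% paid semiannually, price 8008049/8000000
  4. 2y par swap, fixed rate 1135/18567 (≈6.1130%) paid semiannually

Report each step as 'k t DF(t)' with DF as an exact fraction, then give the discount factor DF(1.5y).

1 1/2 4833/5000
2 1 1867/2000
3 3/2 2317/2500
4 2 1773/2000
DF(1.5y) = 2317/2500 ≈ 0.926800

step 1 [0.5y] swap r/2=167/4833: DF=(1 − 167/4833·(0))/(1+167/4833) = 4833/5000 ≈ 0.966600
step 2 [1y] zero: DF = P = 1867/2000 ≈ 0.933500
step 3 [1.5y] bond c/2=21/800: DF=(8008049/8000000 − 21/800·(0.966600+0.933500))/(1+21/800) = 2317/2500 ≈ 0.926800
step 4 [2y] swap r/2=1135/37134: DF=(1 − 1135/37134·(0.966600+0.933500+0.926800))/(1+1135/37134) = 1773/2000 ≈ 0.886500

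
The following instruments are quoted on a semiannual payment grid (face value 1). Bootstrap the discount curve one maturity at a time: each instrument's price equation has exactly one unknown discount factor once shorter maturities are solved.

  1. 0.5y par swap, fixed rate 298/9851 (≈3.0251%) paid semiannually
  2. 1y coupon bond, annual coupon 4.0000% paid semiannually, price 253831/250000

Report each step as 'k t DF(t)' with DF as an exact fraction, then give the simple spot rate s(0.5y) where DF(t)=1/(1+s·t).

1 1/2 9851/10000
2 1 9761/10000
s(0.5y) = (1/(9851/10000) − 1)/(1/2) = 298/9851 ≈ 3.0251%

step 1 [0.5y] swap r/2=149/9851: DF=(1 − 149/9851·(0))/(1+149/9851) = 9851/10000 ≈ 0.985100
step 2 [1y] bond c/2=1/50: DF=(253831/250000 − 1/50·(0.985100))/(1+1/50) = 9761/10000 ≈ 0.976100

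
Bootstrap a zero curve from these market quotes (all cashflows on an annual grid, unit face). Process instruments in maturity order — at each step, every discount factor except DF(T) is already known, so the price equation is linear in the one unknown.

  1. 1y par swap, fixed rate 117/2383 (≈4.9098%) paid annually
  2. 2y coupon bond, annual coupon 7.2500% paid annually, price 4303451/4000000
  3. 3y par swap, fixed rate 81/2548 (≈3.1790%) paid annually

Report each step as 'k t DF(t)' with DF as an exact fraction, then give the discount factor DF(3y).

step 1 [1y] swap r/1=117/2383: DF=(1 − 117/2383·(0))/(1+117/2383) = 2383/2500 ≈ 0.953200
step 2 [2y] bond c/1=29/400: DF=(4303451/4000000 − 29/400·(0.953200))/(1+29/400) = 9387/10000 ≈ 0.938700
step 3 [3y] swap r/1=81/2548: DF=(1 − 81/2548·(0.953200+0.938700))/(1+81/2548) = 9109/10000 ≈ 0.910900

1 1 2383/2500
2 2 9387/10000
3 3 9109/10000
DF(3y) = 9109/10000 ≈ 0.910900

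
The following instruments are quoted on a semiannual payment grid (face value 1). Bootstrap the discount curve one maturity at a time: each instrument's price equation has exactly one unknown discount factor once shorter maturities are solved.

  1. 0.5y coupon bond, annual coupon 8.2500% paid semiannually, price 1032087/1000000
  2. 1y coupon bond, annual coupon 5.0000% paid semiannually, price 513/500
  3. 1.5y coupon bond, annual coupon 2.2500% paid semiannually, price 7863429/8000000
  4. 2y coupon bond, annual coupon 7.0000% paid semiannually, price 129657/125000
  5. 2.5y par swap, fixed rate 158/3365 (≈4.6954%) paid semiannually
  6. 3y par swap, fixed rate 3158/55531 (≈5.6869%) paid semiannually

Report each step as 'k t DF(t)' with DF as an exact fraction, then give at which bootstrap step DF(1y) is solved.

step 1 [0.5y] bond c/2=33/800: DF=(1032087/1000000 − 33/800·(0))/(1+33/800) = 1239/1250 ≈ 0.991200
step 2 [1y] bond c/2=1/40: DF=(513/500 − 1/40·(0.991200))/(1+1/40) = 1221/1250 ≈ 0.976800
step 3 [1.5y] bond c/2=9/800: DF=(7863429/8000000 − 9/800·(0.991200+0.976800))/(1+9/800) = 9501/10000 ≈ 0.950100
step 4 [2y] bond c/2=7/200: DF=(129657/125000 − 7/200·(0.991200+0.976800+0.950100))/(1+7/200) = 1807/2000 ≈ 0.903500
step 5 [2.5y] swap r/2=79/3365: DF=(1 − 79/3365·(0.991200+0.976800+0.950100+0.903500))/(1+79/3365) = 4447/5000 ≈ 0.889400
step 6 [3y] swap r/2=1579/55531: DF=(1 − 1579/55531·(0.991200+0.976800+0.950100+0.903500+0.889400))/(1+1579/55531) = 8421/10000 ≈ 0.842100

1 1/2 1239/1250
2 1 1221/1250
3 3/2 9501/10000
4 2 1807/2000
5 5/2 4447/5000
6 3 8421/10000
DF(1y) is solved at step 2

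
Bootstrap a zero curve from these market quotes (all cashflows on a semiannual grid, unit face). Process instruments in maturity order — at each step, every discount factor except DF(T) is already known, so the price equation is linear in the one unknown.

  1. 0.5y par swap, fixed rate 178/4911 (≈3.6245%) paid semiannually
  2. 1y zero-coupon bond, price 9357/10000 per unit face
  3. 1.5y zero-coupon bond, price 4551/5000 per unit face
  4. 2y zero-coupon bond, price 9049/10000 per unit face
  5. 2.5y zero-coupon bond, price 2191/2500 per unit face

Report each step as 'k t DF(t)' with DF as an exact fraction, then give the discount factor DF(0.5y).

step 1 [0.5y] swap r/2=89/4911: DF=(1 − 89/4911·(0))/(1+89/4911) = 4911/5000 ≈ 0.982200
step 2 [1y] zero: DF = P = 9357/10000 ≈ 0.935700
step 3 [1.5y] zero: DF = P = 4551/5000 ≈ 0.910200
step 4 [2y] zero: DF = P = 9049/10000 ≈ 0.904900
step 5 [2.5y] zero: DF = P = 2191/2500 ≈ 0.876400

1 1/2 4911/5000
2 1 9357/10000
3 3/2 4551/5000
4 2 9049/10000
5 5/2 2191/2500
DF(0.5y) = 4911/5000 ≈ 0.982200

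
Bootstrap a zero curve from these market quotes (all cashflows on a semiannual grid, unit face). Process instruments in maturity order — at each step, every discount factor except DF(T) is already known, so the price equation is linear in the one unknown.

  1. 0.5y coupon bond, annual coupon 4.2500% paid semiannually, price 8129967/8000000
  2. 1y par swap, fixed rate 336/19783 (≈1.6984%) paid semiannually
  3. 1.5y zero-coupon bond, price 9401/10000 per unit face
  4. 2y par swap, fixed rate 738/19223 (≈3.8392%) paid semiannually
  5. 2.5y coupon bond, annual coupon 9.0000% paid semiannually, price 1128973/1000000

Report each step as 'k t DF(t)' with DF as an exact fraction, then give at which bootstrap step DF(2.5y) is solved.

1 1/2 9951/10000
2 1 1229/1250
3 3/2 9401/10000
4 2 4631/5000
5 5/2 2287/2500
DF(2.5y) is solved at step 5

step 1 [0.5y] bond c/2=17/800: DF=(8129967/8000000 − 17/800·(0))/(1+17/800) = 9951/10000 ≈ 0.995100
step 2 [1y] swap r/2=168/19783: DF=(1 − 168/19783·(0.995100))/(1+168/19783) = 1229/1250 ≈ 0.983200
step 3 [1.5y] zero: DF = P = 9401/10000 ≈ 0.940100
step 4 [2y] swap r/2=369/19223: DF=(1 − 369/19223·(0.995100+0.983200+0.940100))/(1+369/19223) = 4631/5000 ≈ 0.926200
step 5 [2.5y] bond c/2=9/200: DF=(1128973/1000000 − 9/200·(0.995100+0.983200+0.940100+0.926200))/(1+9/200) = 2287/2500 ≈ 0.914800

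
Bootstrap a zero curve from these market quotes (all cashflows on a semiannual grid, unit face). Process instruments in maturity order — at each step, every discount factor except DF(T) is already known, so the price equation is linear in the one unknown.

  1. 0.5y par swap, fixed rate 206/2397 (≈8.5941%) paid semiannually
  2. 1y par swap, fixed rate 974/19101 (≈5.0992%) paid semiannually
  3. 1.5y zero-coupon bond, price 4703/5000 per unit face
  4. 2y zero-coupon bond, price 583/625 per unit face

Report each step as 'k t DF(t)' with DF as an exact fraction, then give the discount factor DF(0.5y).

1 1/2 2397/2500
2 1 9513/10000
3 3/2 4703/5000
4 2 583/625
DF(0.5y) = 2397/2500 ≈ 0.958800

step 1 [0.5y] swap r/2=103/2397: DF=(1 − 103/2397·(0))/(1+103/2397) = 2397/2500 ≈ 0.958800
step 2 [1y] swap r/2=487/19101: DF=(1 − 487/19101·(0.958800))/(1+487/19101) = 9513/10000 ≈ 0.951300
step 3 [1.5y] zero: DF = P = 4703/5000 ≈ 0.940600
step 4 [2y] zero: DF = P = 583/625 ≈ 0.932800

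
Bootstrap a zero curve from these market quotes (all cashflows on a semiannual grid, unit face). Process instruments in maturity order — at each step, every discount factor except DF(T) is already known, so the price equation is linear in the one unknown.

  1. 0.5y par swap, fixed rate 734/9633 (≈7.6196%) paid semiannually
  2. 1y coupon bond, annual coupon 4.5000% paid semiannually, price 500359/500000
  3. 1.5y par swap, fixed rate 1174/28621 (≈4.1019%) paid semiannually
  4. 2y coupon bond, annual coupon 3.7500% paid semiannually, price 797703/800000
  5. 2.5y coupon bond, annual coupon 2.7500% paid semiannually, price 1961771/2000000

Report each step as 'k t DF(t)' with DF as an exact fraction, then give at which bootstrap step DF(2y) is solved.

step 1 [0.5y] swap r/2=367/9633: DF=(1 − 367/9633·(0))/(1+367/9633) = 9633/10000 ≈ 0.963300
step 2 [1y] bond c/2=9/400: DF=(500359/500000 − 9/400·(0.963300))/(1+9/400) = 383/400 ≈ 0.957500
step 3 [1.5y] swap r/2=587/28621: DF=(1 − 587/28621·(0.963300+0.957500))/(1+587/28621) = 9413/10000 ≈ 0.941300
step 4 [2y] bond c/2=3/160: DF=(797703/800000 − 3/160·(0.963300+0.957500+0.941300))/(1+3/160) = 9261/10000 ≈ 0.926100
step 5 [2.5y] bond c/2=11/800: DF=(1961771/2000000 − 11/800·(0.963300+0.957500+0.941300+0.926100))/(1+11/800) = 4581/5000 ≈ 0.916200

1 1/2 9633/10000
2 1 383/400
3 3/2 9413/10000
4 2 9261/10000
5 5/2 4581/5000
DF(2y) is solved at step 4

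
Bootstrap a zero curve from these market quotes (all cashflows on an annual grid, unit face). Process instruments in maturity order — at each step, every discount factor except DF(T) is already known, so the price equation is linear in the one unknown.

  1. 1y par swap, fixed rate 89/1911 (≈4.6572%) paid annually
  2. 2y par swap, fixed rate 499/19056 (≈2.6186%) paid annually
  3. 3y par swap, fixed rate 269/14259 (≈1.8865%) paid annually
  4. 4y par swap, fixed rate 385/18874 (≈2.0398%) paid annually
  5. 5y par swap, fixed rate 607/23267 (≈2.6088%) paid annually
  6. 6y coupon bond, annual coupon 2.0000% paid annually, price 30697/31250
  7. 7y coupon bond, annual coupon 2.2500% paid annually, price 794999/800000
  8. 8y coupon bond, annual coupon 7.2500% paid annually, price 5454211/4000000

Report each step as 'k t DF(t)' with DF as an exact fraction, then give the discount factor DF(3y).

1 1 1911/2000
2 2 9501/10000
3 3 4731/5000
4 4 923/1000
5 5 4393/5000
6 6 4359/5000
7 7 8503/10000
8 8 2101/2500
DF(3y) = 4731/5000 ≈ 0.946200

step 1 [1y] swap r/1=89/1911: DF=(1 − 89/1911·(0))/(1+89/1911) = 1911/2000 ≈ 0.955500
step 2 [2y] swap r/1=499/19056: DF=(1 − 499/19056·(0.955500))/(1+499/19056) = 9501/10000 ≈ 0.950100
step 3 [3y] swap r/1=269/14259: DF=(1 − 269/14259·(0.955500+0.950100))/(1+269/14259) = 4731/5000 ≈ 0.946200
step 4 [4y] swap r/1=385/18874: DF=(1 − 385/18874·(0.955500+0.950100+0.946200))/(1+385/18874) = 923/1000 ≈ 0.923000
step 5 [5y] swap r/1=607/23267: DF=(1 − 607/23267·(0.955500+0.950100+0.946200+0.923000))/(1+607/23267) = 4393/5000 ≈ 0.878600
step 6 [6y] bond c/1=1/50: DF=(30697/31250 − 1/50·(0.955500+0.950100+0.946200+0.923000+0.878600))/(1+1/50) = 4359/5000 ≈ 0.871800
step 7 [7y] bond c/1=9/400: DF=(794999/800000 − 9/400·(0.955500+0.950100+0.946200+0.923000+0.878600+0.871800))/(1+9/400) = 8503/10000 ≈ 0.850300
step 8 [8y] bond c/1=29/400: DF=(5454211/4000000 − 29/400·(0.955500+0.950100+0.946200+0.923000+0.878600+0.871800+0.850300))/(1+29/400) = 2101/2500 ≈ 0.840400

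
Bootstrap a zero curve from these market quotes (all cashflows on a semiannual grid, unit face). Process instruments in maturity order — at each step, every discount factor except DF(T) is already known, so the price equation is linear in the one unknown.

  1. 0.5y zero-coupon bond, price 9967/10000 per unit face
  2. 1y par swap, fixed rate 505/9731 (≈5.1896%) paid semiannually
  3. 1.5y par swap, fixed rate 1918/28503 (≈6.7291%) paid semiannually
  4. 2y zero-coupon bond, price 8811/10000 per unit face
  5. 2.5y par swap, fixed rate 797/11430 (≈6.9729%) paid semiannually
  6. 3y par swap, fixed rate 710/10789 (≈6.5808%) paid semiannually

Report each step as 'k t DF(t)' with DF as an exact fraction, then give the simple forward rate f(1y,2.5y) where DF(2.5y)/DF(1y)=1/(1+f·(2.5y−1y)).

step 1 [0.5y] zero: DF = P = 9967/10000 ≈ 0.996700
step 2 [1y] swap r/2=505/19462: DF=(1 − 505/19462·(0.996700))/(1+505/19462) = 1899/2000 ≈ 0.949500
step 3 [1.5y] swap r/2=959/28503: DF=(1 − 959/28503·(0.996700+0.949500))/(1+959/28503) = 9041/10000 ≈ 0.904100
step 4 [2y] zero: DF = P = 8811/10000 ≈ 0.881100
step 5 [2.5y] swap r/2=797/22860: DF=(1 − 797/22860·(0.996700+0.949500+0.904100+0.881100))/(1+797/22860) = 4203/5000 ≈ 0.840600
step 6 [3y] swap r/2=355/10789: DF=(1 − 355/10789·(0.996700+0.949500+0.904100+0.881100+0.840600))/(1+355/10789) = 329/400 ≈ 0.822500

1 1/2 9967/10000
2 1 1899/2000
3 3/2 9041/10000
4 2 8811/10000
5 5/2 4203/5000
6 3 329/400
f(1y,2.5y) = ((1899/2000)/(4203/5000) − 1)/(3/2) = 121/1401 ≈ 8.6367%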